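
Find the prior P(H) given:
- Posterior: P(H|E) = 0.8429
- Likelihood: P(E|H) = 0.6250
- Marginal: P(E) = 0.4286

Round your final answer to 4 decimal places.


From Bayes' theorem: P(H|E) = P(E|H) × P(H) / P(E)

Rearranging for P(H):
P(H) = P(H|E) × P(E) / P(E|H)
     = 0.8429 × 0.4286 / 0.6250
     = 0.36126694 / 0.6250
     = 0.5780


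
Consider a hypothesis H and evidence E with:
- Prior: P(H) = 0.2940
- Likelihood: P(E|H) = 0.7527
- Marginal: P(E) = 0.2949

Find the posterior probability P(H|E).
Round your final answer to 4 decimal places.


Using Bayes' theorem:

P(H|E) = P(E|H) × P(H) / P(E)
       = 0.7527 × 0.2940 / 0.2949
       = 0.22129380 / 0.2949
       = 0.7504

The evidence strengthens our belief in H.
Prior: 0.2940 → Posterior: 0.7504


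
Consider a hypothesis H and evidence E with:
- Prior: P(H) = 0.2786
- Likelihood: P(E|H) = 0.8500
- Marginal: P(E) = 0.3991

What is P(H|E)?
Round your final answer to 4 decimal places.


Using Bayes' theorem:

P(H|E) = P(E|H) × P(H) / P(E)
       = 0.8500 × 0.2786 / 0.3991
       = 0.23681000 / 0.3991
       = 0.5934

The evidence strengthens our belief in H.
Prior: 0.2786 → Posterior: 0.5934


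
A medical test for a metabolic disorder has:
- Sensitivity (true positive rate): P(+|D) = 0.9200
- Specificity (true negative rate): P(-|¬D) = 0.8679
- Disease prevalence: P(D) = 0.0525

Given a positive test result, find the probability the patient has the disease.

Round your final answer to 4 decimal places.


Let D = has disease, + = positive test

Given:
- P(D) = 0.0525 (prevalence)
- P(+|D) = 0.9200 (sensitivity)
- P(-|¬D) = 0.8679 (specificity)
- P(+|¬D) = 0.1321 (false positive rate = 1 - specificity)

Step 1: Find P(+)
P(+) = P(+|D)P(D) + P(+|¬D)P(¬D)
     = 0.9200 × 0.0525 + 0.1321 × 0.9475
     = 0.04830000 + 0.12516475
     = 0.17346475

Step 2: Apply Bayes' theorem for P(D|+)
P(D|+) = P(+|D)P(D) / P(+)
       = 0.04830000 / 0.17346475
       = 0.2784


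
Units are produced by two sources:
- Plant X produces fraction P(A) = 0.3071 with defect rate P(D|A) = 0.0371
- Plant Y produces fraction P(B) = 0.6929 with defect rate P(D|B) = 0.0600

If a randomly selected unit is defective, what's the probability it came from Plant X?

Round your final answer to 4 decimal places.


Let A = from Plant X, D = defective

Given:
- P(A) = 0.3071, P(B) = 0.6929
- P(D|A) = 0.0371, P(D|B) = 0.0600

Step 1: Find P(D)
P(D) = P(D|A)P(A) + P(D|B)P(B)
     = 0.0371 × 0.3071 + 0.0600 × 0.6929
     = 0.01139341 + 0.04157400
     = 0.05296741

Step 2: Apply Bayes' theorem
P(A|D) = P(D|A)P(A) / P(D)
       = 0.01139341 / 0.05296741
       = 0.2151


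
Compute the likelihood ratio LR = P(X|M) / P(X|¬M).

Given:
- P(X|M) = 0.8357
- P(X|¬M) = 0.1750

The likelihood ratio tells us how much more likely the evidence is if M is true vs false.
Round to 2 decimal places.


Likelihood Ratio (LR) = P(X|M) / P(X|¬M)

LR = 0.8357 / 0.1750
   = 4.78

The evidence is 4.78 times more likely if M is true than if M is false.
LR > 1, so observing X raises the odds in favor of M.


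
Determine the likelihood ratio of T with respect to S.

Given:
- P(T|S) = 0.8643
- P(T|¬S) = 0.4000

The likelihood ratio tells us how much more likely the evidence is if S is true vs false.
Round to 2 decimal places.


Likelihood Ratio (LR) = P(T|S) / P(T|¬S)

LR = 0.8643 / 0.4000
   = 2.16

The evidence is 2.16 times more likely if S is true than if S is false.
LR > 1, so observing T raises the odds in favor of S.


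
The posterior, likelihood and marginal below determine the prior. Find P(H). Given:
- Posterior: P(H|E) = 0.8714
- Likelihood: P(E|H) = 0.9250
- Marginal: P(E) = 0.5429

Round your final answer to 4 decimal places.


From Bayes' theorem: P(H|E) = P(E|H) × P(H) / P(E)

Rearranging for P(H):
P(H) = P(H|E) × P(E) / P(E|H)
     = 0.8714 × 0.5429 / 0.9250
     = 0.47308306 / 0.9250
     = 0.5114


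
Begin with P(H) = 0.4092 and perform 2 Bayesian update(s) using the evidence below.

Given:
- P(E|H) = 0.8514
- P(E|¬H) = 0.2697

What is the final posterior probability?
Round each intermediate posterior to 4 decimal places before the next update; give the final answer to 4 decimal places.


Sequential Bayesian updating:

Initial prior: P(H) = 0.4092

Update 1:
  P(E) = 0.8514 × 0.4092 + 0.2697 × 0.5908 = 0.34839288 + 0.15933876 = 0.50773164
  P(H|E) = 0.34839288 / 0.50773164 = 0.6862

Update 2:
  P(E) = 0.8514 × 0.6862 + 0.2697 × 0.3138 = 0.58423068 + 0.08463186 = 0.66886254
  P(H|E) = 0.58423068 / 0.66886254 = 0.8735

Final posterior: 0.8735


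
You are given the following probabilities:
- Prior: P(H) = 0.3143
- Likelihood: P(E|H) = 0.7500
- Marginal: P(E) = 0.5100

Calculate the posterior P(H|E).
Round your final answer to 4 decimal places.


Using Bayes' theorem:

P(H|E) = P(E|H) × P(H) / P(E)
       = 0.7500 × 0.3143 / 0.5100
       = 0.23572500 / 0.5100
       = 0.4622

The evidence strengthens our belief in H.
Prior: 0.3143 → Posterior: 0.4622


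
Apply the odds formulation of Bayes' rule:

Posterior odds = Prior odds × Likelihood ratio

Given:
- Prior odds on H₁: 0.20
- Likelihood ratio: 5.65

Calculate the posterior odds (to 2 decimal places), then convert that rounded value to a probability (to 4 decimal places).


Step 1: Calculate posterior odds
Posterior odds = Prior odds × LR
               = 0.20 × 5.65
               = 1.13

Step 2: Convert to probability
P(H₁|E) = Posterior odds / (1 + Posterior odds)
       = 1.13 / (1 + 1.13)
       = 1.13 / 2.13
       = 0.5305

The evidence increased P(H₁) from 0.1667 to 0.5305.


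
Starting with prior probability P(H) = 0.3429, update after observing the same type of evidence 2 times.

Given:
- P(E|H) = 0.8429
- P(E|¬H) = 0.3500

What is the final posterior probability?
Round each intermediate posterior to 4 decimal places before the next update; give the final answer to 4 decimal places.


Sequential Bayesian updating:

Initial prior: P(H) = 0.3429

Update 1:
  P(E) = 0.8429 × 0.3429 + 0.3500 × 0.6571 = 0.28903041 + 0.22998500 = 0.51901541
  P(H|E) = 0.28903041 / 0.51901541 = 0.5569

Update 2:
  P(E) = 0.8429 × 0.5569 + 0.3500 × 0.4431 = 0.46941101 + 0.15508500 = 0.62449601
  P(H|E) = 0.46941101 / 0.62449601 = 0.7517

Final posterior: 0.7517


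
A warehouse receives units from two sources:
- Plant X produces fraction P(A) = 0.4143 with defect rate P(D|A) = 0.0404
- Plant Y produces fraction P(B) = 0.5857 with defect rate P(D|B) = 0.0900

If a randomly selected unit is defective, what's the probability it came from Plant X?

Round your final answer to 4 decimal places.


Let A = from Plant X, D = defective

Given:
- P(A) = 0.4143, P(B) = 0.5857
- P(D|A) = 0.0404, P(D|B) = 0.0900

Step 1: Find P(D)
P(D) = P(D|A)P(A) + P(D|B)P(B)
     = 0.0404 × 0.4143 + 0.0900 × 0.5857
     = 0.01673772 + 0.05271300
     = 0.06945072

Step 2: Apply Bayes' theorem
P(A|D) = P(D|A)P(A) / P(D)
       = 0.01673772 / 0.06945072
       = 0.2410


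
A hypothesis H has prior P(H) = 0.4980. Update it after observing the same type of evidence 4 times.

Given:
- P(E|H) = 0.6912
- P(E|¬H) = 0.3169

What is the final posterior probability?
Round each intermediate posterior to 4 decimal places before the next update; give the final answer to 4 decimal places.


Sequential Bayesian updating:

Initial prior: P(H) = 0.4980

Update 1:
  P(E) = 0.6912 × 0.4980 + 0.3169 × 0.5020 = 0.34421760 + 0.15908380 = 0.50330140
  P(H|E) = 0.34421760 / 0.50330140 = 0.6839

Update 2:
  P(E) = 0.6912 × 0.6839 + 0.3169 × 0.3161 = 0.47271168 + 0.10017209 = 0.57288377
  P(H|E) = 0.47271168 / 0.57288377 = 0.8251

Update 3:
  P(E) = 0.6912 × 0.8251 + 0.3169 × 0.1749 = 0.57030912 + 0.05542581 = 0.62573493
  P(H|E) = 0.57030912 / 0.62573493 = 0.9114

Update 4:
  P(E) = 0.6912 × 0.9114 + 0.3169 × 0.0886 = 0.62995968 + 0.02807734 = 0.65803702
  P(H|E) = 0.62995968 / 0.65803702 = 0.9573

Final posterior: 0.9573


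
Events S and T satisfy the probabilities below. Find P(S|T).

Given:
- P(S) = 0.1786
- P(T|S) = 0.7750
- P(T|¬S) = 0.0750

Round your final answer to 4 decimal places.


Bayes' theorem: P(S|T) = P(T|S) × P(S) / P(T)

Step 1: Calculate P(T) using law of total probability
P(T) = P(T|S)P(S) + P(T|¬S)P(¬S)
     = 0.7750 × 0.1786 + 0.0750 × 0.8214
     = 0.13841500 + 0.06160500
     = 0.20002000

Step 2: Apply Bayes' theorem
P(S|T) = P(T|S) × P(S) / P(T)
       = 0.13841500 / 0.20002000
       = 0.6920


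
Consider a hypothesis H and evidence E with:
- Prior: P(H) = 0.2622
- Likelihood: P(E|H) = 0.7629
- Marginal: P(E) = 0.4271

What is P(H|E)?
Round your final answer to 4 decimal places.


Using Bayes' theorem:

P(H|E) = P(E|H) × P(H) / P(E)
       = 0.7629 × 0.2622 / 0.4271
       = 0.20003238 / 0.4271
       = 0.4684

The evidence strengthens our belief in H.
Prior: 0.2622 → Posterior: 0.4684


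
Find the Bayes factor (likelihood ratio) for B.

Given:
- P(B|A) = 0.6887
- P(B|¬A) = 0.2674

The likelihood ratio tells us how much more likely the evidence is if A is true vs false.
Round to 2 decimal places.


Likelihood Ratio (LR) = P(B|A) / P(B|¬A)

LR = 0.6887 / 0.2674
   = 2.58

The evidence is 2.58 times more likely if A is true than if A is false.
LR > 1, so observing B raises the odds in favor of A.


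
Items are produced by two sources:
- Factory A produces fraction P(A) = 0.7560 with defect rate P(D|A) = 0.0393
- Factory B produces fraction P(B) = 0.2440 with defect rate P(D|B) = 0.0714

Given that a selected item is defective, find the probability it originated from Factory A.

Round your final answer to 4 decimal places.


Let A = from Factory A, D = defective

Given:
- P(A) = 0.7560, P(B) = 0.2440
- P(D|A) = 0.0393, P(D|B) = 0.0714

Step 1: Find P(D)
P(D) = P(D|A)P(A) + P(D|B)P(B)
     = 0.0393 × 0.7560 + 0.0714 × 0.2440
     = 0.02971080 + 0.01742160
     = 0.04713240

Step 2: Apply Bayes' theorem
P(A|D) = P(D|A)P(A) / P(D)
       = 0.02971080 / 0.04713240
       = 0.6304


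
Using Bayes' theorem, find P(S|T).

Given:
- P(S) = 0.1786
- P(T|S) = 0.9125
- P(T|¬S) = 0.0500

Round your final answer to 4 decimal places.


Bayes' theorem: P(S|T) = P(T|S) × P(S) / P(T)

Step 1: Calculate P(T) using law of total probability
P(T) = P(T|S)P(S) + P(T|¬S)P(¬S)
     = 0.9125 × 0.1786 + 0.0500 × 0.8214
     = 0.16297250 + 0.04107000
     = 0.20404250

Step 2: Apply Bayes' theorem
P(S|T) = P(T|S) × P(S) / P(T)
       = 0.16297250 / 0.20404250
       = 0.7987


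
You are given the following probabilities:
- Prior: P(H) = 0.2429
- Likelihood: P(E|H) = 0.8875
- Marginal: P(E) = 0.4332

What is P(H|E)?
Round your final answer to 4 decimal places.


Using Bayes' theorem:

P(H|E) = P(E|H) × P(H) / P(E)
       = 0.8875 × 0.2429 / 0.4332
       = 0.21557375 / 0.4332
       = 0.4976

The evidence strengthens our belief in H.
Prior: 0.2429 → Posterior: 0.4976


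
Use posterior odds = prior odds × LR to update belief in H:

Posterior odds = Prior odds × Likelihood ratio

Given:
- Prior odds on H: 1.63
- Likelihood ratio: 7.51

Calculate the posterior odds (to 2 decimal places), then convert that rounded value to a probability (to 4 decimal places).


Step 1: Calculate posterior odds
Posterior odds = Prior odds × LR
               = 1.63 × 7.51
               = 12.24

Step 2: Convert to probability
P(H|E) = Posterior odds / (1 + Posterior odds)
       = 12.24 / (1 + 12.24)
       = 12.24 / 13.24
       = 0.9245

The evidence increased P(H) from 0.6198 to 0.9245.


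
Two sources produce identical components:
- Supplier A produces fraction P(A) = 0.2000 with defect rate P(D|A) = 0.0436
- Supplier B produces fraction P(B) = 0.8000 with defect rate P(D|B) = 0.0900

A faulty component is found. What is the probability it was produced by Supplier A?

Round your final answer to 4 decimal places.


Let A = from Supplier A, D = faulty

Given:
- P(A) = 0.2000, P(B) = 0.8000
- P(D|A) = 0.0436, P(D|B) = 0.0900

Step 1: Find P(D)
P(D) = P(D|A)P(A) + P(D|B)P(B)
     = 0.0436 × 0.2000 + 0.0900 × 0.8000
     = 0.00872000 + 0.07200000
     = 0.08072000

Step 2: Apply Bayes' theorem
P(A|D) = P(D|A)P(A) / P(D)
       = 0.00872000 / 0.08072000
       = 0.1080


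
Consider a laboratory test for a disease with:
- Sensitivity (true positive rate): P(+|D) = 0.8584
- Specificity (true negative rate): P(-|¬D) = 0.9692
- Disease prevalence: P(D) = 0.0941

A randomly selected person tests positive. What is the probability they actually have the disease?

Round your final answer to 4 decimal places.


Let D = has disease, + = positive test

Given:
- P(D) = 0.0941 (prevalence)
- P(+|D) = 0.8584 (sensitivity)
- P(-|¬D) = 0.9692 (specificity)
- P(+|¬D) = 0.0308 (false positive rate = 1 - specificity)

Step 1: Find P(+)
P(+) = P(+|D)P(D) + P(+|¬D)P(¬D)
     = 0.8584 × 0.0941 + 0.0308 × 0.9059
     = 0.08077544 + 0.02790172
     = 0.10867716

Step 2: Apply Bayes' theorem for P(D|+)
P(D|+) = P(+|D)P(D) / P(+)
       = 0.08077544 / 0.10867716
       = 0.7433


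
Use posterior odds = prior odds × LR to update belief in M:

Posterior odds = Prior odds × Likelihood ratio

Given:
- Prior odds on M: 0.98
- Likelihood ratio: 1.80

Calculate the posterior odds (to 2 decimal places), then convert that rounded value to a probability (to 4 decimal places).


Step 1: Calculate posterior odds
Posterior odds = Prior odds × LR
               = 0.98 × 1.80
               = 1.76

Step 2: Convert to probability
P(M|E) = Posterior odds / (1 + Posterior odds)
       = 1.76 / (1 + 1.76)
       = 1.76 / 2.76
       = 0.6377

The evidence increased P(M) from 0.4949 to 0.6377.


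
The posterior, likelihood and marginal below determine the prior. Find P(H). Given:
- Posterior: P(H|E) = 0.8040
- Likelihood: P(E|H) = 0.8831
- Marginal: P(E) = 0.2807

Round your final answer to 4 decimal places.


From Bayes' theorem: P(H|E) = P(E|H) × P(H) / P(E)

Rearranging for P(H):
P(H) = P(H|E) × P(E) / P(E|H)
     = 0.8040 × 0.2807 / 0.8831
     = 0.22568280 / 0.8831
     = 0.2556


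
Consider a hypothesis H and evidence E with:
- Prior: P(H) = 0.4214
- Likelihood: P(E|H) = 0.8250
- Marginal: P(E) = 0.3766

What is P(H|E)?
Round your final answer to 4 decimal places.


Using Bayes' theorem:

P(H|E) = P(E|H) × P(H) / P(E)
       = 0.8250 × 0.4214 / 0.3766
       = 0.34765500 / 0.3766
       = 0.9231

The evidence strengthens our belief in H.
Prior: 0.4214 → Posterior: 0.9231


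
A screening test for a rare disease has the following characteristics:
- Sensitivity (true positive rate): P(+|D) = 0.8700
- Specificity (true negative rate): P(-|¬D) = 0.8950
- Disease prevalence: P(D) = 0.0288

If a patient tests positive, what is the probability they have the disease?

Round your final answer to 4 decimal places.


Let D = has disease, + = positive test

Given:
- P(D) = 0.0288 (prevalence)
- P(+|D) = 0.8700 (sensitivity)
- P(-|¬D) = 0.8950 (specificity)
- P(+|¬D) = 0.1050 (false positive rate = 1 - specificity)

Step 1: Find P(+)
P(+) = P(+|D)P(D) + P(+|¬D)P(¬D)
     = 0.8700 × 0.0288 + 0.1050 × 0.9712
     = 0.02505600 + 0.10197600
     = 0.12703200

Step 2: Apply Bayes' theorem for P(D|+)
P(D|+) = P(+|D)P(D) / P(+)
       = 0.02505600 / 0.12703200
       = 0.1972


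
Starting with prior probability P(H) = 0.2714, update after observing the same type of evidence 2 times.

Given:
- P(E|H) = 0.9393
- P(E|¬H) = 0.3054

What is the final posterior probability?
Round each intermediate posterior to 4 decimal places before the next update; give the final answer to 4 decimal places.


Sequential Bayesian updating:

Initial prior: P(H) = 0.2714

Update 1:
  P(E) = 0.9393 × 0.2714 + 0.3054 × 0.7286 = 0.25492602 + 0.22251444 = 0.47744046
  P(H|E) = 0.25492602 / 0.47744046 = 0.5339

Update 2:
  P(E) = 0.9393 × 0.5339 + 0.3054 × 0.4661 = 0.50149227 + 0.14234694 = 0.64383921
  P(H|E) = 0.50149227 / 0.64383921 = 0.7789

Final posterior: 0.7789


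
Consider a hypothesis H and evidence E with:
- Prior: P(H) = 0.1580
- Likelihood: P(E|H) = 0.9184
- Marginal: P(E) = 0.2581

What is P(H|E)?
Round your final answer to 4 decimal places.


Using Bayes' theorem:

P(H|E) = P(E|H) × P(H) / P(E)
       = 0.9184 × 0.1580 / 0.2581
       = 0.14510720 / 0.2581
       = 0.5622

The evidence strengthens our belief in H.
Prior: 0.1580 → Posterior: 0.5622


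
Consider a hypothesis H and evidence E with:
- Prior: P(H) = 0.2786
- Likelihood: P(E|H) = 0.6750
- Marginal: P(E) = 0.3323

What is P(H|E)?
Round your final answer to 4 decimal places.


Using Bayes' theorem:

P(H|E) = P(E|H) × P(H) / P(E)
       = 0.6750 × 0.2786 / 0.3323
       = 0.18805500 / 0.3323
       = 0.5659

The evidence strengthens our belief in H.
Prior: 0.2786 → Posterior: 0.5659


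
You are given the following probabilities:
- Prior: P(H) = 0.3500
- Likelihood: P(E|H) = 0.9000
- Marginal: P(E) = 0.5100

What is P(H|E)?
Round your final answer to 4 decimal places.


Using Bayes' theorem:

P(H|E) = P(E|H) × P(H) / P(E)
       = 0.9000 × 0.3500 / 0.5100
       = 0.31500000 / 0.5100
       = 0.6176

The evidence strengthens our belief in H.
Prior: 0.3500 → Posterior: 0.6176


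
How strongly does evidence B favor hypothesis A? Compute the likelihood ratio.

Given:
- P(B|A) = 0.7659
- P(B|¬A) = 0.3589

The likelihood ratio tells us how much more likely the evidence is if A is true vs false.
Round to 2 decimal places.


Likelihood Ratio (LR) = P(B|A) / P(B|¬A)

LR = 0.7659 / 0.3589
   = 2.13

The evidence is 2.13 times more likely if A is true than if A is false.
LR > 1, so observing B raises the odds in favor of A.


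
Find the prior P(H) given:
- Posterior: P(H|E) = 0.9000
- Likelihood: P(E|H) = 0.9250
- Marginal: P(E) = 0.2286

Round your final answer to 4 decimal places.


From Bayes' theorem: P(H|E) = P(E|H) × P(H) / P(E)

Rearranging for P(H):
P(H) = P(H|E) × P(E) / P(E|H)
     = 0.9000 × 0.2286 / 0.9250
     = 0.20574000 / 0.9250
     = 0.2224


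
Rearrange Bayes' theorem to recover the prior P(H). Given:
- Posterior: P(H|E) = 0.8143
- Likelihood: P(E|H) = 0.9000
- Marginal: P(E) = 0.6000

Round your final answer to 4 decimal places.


From Bayes' theorem: P(H|E) = P(E|H) × P(H) / P(E)

Rearranging for P(H):
P(H) = P(H|E) × P(E) / P(E|H)
     = 0.8143 × 0.6000 / 0.9000
     = 0.48858000 / 0.9000
     = 0.5429


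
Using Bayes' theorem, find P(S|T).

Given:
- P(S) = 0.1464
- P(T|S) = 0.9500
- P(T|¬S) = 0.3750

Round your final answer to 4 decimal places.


Bayes' theorem: P(S|T) = P(T|S) × P(S) / P(T)

Step 1: Calculate P(T) using law of total probability
P(T) = P(T|S)P(S) + P(T|¬S)P(¬S)
     = 0.9500 × 0.1464 + 0.3750 × 0.8536
     = 0.13908000 + 0.32010000
     = 0.45918000

Step 2: Apply Bayes' theorem
P(S|T) = P(T|S) × P(S) / P(T)
       = 0.13908000 / 0.45918000
       = 0.3029


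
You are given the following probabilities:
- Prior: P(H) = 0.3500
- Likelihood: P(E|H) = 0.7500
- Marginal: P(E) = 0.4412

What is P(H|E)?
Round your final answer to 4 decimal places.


Using Bayes' theorem:

P(H|E) = P(E|H) × P(H) / P(E)
       = 0.7500 × 0.3500 / 0.4412
       = 0.26250000 / 0.4412
       = 0.5950

The evidence strengthens our belief in H.
Prior: 0.3500 → Posterior: 0.5950


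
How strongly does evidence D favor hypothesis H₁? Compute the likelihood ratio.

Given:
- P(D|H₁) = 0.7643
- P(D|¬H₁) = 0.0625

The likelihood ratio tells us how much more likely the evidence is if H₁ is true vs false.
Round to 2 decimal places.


Likelihood Ratio (LR) = P(D|H₁) / P(D|¬H₁)

LR = 0.7643 / 0.0625
   = 12.23

The evidence is 12.23 times more likely if H₁ is true than if H₁ is false.
Since LR > 1, the evidence supports H₁ over ¬H₁.


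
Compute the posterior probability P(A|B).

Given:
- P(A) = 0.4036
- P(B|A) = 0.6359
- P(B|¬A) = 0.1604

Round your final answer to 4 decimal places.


Bayes' theorem: P(A|B) = P(B|A) × P(A) / P(B)

Step 1: Calculate P(B) using law of total probability
P(B) = P(B|A)P(A) + P(B|¬A)P(¬A)
     = 0.6359 × 0.4036 + 0.1604 × 0.5964
     = 0.25664924 + 0.09566256
     = 0.35231180

Step 2: Apply Bayes' theorem
P(A|B) = P(B|A) × P(A) / P(B)
       = 0.25664924 / 0.35231180
       = 0.7285


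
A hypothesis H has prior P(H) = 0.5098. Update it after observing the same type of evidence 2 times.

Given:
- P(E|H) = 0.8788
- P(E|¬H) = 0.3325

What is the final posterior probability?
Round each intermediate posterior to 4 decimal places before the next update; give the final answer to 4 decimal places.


Sequential Bayesian updating:

Initial prior: P(H) = 0.5098

Update 1:
  P(E) = 0.8788 × 0.5098 + 0.3325 × 0.4902 = 0.44801224 + 0.16299150 = 0.61100374
  P(H|E) = 0.44801224 / 0.61100374 = 0.7332

Update 2:
  P(E) = 0.8788 × 0.7332 + 0.3325 × 0.2668 = 0.64433616 + 0.08871100 = 0.73304716
  P(H|E) = 0.64433616 / 0.73304716 = 0.8790

Final posterior: 0.8790


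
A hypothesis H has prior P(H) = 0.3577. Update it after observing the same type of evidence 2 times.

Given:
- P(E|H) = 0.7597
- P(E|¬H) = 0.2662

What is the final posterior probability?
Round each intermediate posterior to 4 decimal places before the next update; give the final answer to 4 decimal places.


Sequential Bayesian updating:

Initial prior: P(H) = 0.3577

Update 1:
  P(E) = 0.7597 × 0.3577 + 0.2662 × 0.6423 = 0.27174469 + 0.17098026 = 0.44272495
  P(H|E) = 0.27174469 / 0.44272495 = 0.6138

Update 2:
  P(E) = 0.7597 × 0.6138 + 0.2662 × 0.3862 = 0.46630386 + 0.10280644 = 0.56911030
  P(H|E) = 0.46630386 / 0.56911030 = 0.8194

Final posterior: 0.8194


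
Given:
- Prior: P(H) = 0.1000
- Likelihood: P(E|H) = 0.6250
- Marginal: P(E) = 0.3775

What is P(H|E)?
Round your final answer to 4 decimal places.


Using Bayes' theorem:

P(H|E) = P(E|H) × P(H) / P(E)
       = 0.6250 × 0.1000 / 0.3775
       = 0.06250000 / 0.3775
       = 0.1656

The evidence strengthens our belief in H.
Prior: 0.1000 → Posterior: 0.1656


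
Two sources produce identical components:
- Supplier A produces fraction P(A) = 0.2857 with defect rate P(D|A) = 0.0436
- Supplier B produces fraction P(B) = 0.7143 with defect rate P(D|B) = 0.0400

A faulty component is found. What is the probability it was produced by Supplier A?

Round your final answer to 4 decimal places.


Let A = from Supplier A, D = faulty

Given:
- P(A) = 0.2857, P(B) = 0.7143
- P(D|A) = 0.0436, P(D|B) = 0.0400

Step 1: Find P(D)
P(D) = P(D|A)P(A) + P(D|B)P(B)
     = 0.0436 × 0.2857 + 0.0400 × 0.7143
     = 0.01245652 + 0.02857200
     = 0.04102852

Step 2: Apply Bayes' theorem
P(A|D) = P(D|A)P(A) / P(D)
       = 0.01245652 / 0.04102852
       = 0.3036


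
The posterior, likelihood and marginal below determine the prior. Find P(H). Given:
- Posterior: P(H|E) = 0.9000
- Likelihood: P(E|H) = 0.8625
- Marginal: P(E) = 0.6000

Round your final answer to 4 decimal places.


From Bayes' theorem: P(H|E) = P(E|H) × P(H) / P(E)

Rearranging for P(H):
P(H) = P(H|E) × P(E) / P(E|H)
     = 0.9000 × 0.6000 / 0.8625
     = 0.54000000 / 0.8625
     = 0.6261


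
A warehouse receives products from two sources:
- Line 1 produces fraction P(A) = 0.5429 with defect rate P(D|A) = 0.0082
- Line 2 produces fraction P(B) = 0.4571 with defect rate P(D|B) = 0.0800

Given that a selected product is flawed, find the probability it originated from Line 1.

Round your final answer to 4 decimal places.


Let A = from Line 1, D = flawed

Given:
- P(A) = 0.5429, P(B) = 0.4571
- P(D|A) = 0.0082, P(D|B) = 0.0800

Step 1: Find P(D)
P(D) = P(D|A)P(A) + P(D|B)P(B)
     = 0.0082 × 0.5429 + 0.0800 × 0.4571
     = 0.00445178 + 0.03656800
     = 0.04101978

Step 2: Apply Bayes' theorem
P(A|D) = P(D|A)P(A) / P(D)
       = 0.00445178 / 0.04101978
       = 0.1085


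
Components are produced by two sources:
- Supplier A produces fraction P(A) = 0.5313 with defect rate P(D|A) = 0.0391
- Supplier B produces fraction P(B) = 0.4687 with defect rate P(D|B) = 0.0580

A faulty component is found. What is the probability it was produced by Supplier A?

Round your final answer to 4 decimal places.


Let A = from Supplier A, D = faulty

Given:
- P(A) = 0.5313, P(B) = 0.4687
- P(D|A) = 0.0391, P(D|B) = 0.0580

Step 1: Find P(D)
P(D) = P(D|A)P(A) + P(D|B)P(B)
     = 0.0391 × 0.5313 + 0.0580 × 0.4687
     = 0.02077383 + 0.02718460
     = 0.04795843

Step 2: Apply Bayes' theorem
P(A|D) = P(D|A)P(A) / P(D)
       = 0.02077383 / 0.04795843
       = 0.4332


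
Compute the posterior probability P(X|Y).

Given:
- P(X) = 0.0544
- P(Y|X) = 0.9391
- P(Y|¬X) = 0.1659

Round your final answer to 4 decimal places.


Bayes' theorem: P(X|Y) = P(Y|X) × P(X) / P(Y)

Step 1: Calculate P(Y) using law of total probability
P(Y) = P(Y|X)P(X) + P(Y|¬X)P(¬X)
     = 0.9391 × 0.0544 + 0.1659 × 0.9456
     = 0.05108704 + 0.15687504
     = 0.20796208

Step 2: Apply Bayes' theorem
P(X|Y) = P(Y|X) × P(X) / P(Y)
       = 0.05108704 / 0.20796208
       = 0.2457


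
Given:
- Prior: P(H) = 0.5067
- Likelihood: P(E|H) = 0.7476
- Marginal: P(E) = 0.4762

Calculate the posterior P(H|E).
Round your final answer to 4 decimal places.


Using Bayes' theorem:

P(H|E) = P(E|H) × P(H) / P(E)
       = 0.7476 × 0.5067 / 0.4762
       = 0.37880892 / 0.4762
       = 0.7955

The evidence strengthens our belief in H.
Prior: 0.5067 → Posterior: 0.7955


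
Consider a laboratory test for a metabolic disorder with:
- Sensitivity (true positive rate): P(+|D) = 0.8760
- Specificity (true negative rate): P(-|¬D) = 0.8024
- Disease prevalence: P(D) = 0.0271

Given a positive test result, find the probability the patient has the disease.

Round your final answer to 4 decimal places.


Let D = has disease, + = positive test

Given:
- P(D) = 0.0271 (prevalence)
- P(+|D) = 0.8760 (sensitivity)
- P(-|¬D) = 0.8024 (specificity)
- P(+|¬D) = 0.1976 (false positive rate = 1 - specificity)

Step 1: Find P(+)
P(+) = P(+|D)P(D) + P(+|¬D)P(¬D)
     = 0.8760 × 0.0271 + 0.1976 × 0.9729
     = 0.02373960 + 0.19224504
     = 0.21598464

Step 2: Apply Bayes' theorem for P(D|+)
P(D|+) = P(+|D)P(D) / P(+)
       = 0.02373960 / 0.21598464
       = 0.1099


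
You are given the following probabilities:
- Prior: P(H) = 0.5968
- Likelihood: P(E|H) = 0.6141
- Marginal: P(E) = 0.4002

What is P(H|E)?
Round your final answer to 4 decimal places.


Using Bayes' theorem:

P(H|E) = P(E|H) × P(H) / P(E)
       = 0.6141 × 0.5968 / 0.4002
       = 0.36649488 / 0.4002
       = 0.9158

The evidence strengthens our belief in H.
Prior: 0.5968 → Posterior: 0.9158


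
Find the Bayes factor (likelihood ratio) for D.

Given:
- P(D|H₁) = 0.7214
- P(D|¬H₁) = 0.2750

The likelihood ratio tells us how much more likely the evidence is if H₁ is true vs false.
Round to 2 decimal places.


Likelihood Ratio (LR) = P(D|H₁) / P(D|¬H₁)

LR = 0.7214 / 0.2750
   = 2.62

The evidence is 2.62 times more likely if H₁ is true than if H₁ is false.
Since LR > 1, the evidence supports H₁ over ¬H₁.


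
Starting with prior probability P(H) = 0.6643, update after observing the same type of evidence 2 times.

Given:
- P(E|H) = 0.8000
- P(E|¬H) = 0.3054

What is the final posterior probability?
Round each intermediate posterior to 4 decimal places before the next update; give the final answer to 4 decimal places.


Sequential Bayesian updating:

Initial prior: P(H) = 0.6643

Update 1:
  P(E) = 0.8000 × 0.6643 + 0.3054 × 0.3357 = 0.53144000 + 0.10252278 = 0.63396278
  P(H|E) = 0.53144000 / 0.63396278 = 0.8383

Update 2:
  P(E) = 0.8000 × 0.8383 + 0.3054 × 0.1617 = 0.67064000 + 0.04938318 = 0.72002318
  P(H|E) = 0.67064000 / 0.72002318 = 0.9314

Final posterior: 0.9314


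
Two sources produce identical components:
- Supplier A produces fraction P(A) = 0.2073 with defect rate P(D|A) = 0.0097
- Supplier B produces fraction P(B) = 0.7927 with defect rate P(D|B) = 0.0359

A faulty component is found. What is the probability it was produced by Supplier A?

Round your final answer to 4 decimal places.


Let A = from Supplier A, D = faulty

Given:
- P(A) = 0.2073, P(B) = 0.7927
- P(D|A) = 0.0097, P(D|B) = 0.0359

Step 1: Find P(D)
P(D) = P(D|A)P(A) + P(D|B)P(B)
     = 0.0097 × 0.2073 + 0.0359 × 0.7927
     = 0.00201081 + 0.02845793
     = 0.03046874

Step 2: Apply Bayes' theorem
P(A|D) = P(D|A)P(A) / P(D)
       = 0.00201081 / 0.03046874
       = 0.0660


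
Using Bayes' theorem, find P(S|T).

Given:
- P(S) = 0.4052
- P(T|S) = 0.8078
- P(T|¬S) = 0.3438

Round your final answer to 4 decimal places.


Bayes' theorem: P(S|T) = P(T|S) × P(S) / P(T)

Step 1: Calculate P(T) using law of total probability
P(T) = P(T|S)P(S) + P(T|¬S)P(¬S)
     = 0.8078 × 0.4052 + 0.3438 × 0.5948
     = 0.32732056 + 0.20449224
     = 0.53181280

Step 2: Apply Bayes' theorem
P(S|T) = P(T|S) × P(S) / P(T)
       = 0.32732056 / 0.53181280
       = 0.6155


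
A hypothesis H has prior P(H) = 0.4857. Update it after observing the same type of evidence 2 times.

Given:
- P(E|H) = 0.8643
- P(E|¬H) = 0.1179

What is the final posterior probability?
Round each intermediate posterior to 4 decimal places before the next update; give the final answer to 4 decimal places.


Sequential Bayesian updating:

Initial prior: P(H) = 0.4857

Update 1:
  P(E) = 0.8643 × 0.4857 + 0.1179 × 0.5143 = 0.41979051 + 0.06063597 = 0.48042648
  P(H|E) = 0.41979051 / 0.48042648 = 0.8738

Update 2:
  P(E) = 0.8643 × 0.8738 + 0.1179 × 0.1262 = 0.75522534 + 0.01487898 = 0.77010432
  P(H|E) = 0.75522534 / 0.77010432 = 0.9807

Final posterior: 0.9807


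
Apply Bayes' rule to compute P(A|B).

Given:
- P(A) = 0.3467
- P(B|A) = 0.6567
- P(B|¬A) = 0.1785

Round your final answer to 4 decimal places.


Bayes' theorem: P(A|B) = P(B|A) × P(A) / P(B)

Step 1: Calculate P(B) using law of total probability
P(B) = P(B|A)P(A) + P(B|¬A)P(¬A)
     = 0.6567 × 0.3467 + 0.1785 × 0.6533
     = 0.22767789 + 0.11661405
     = 0.34429194

Step 2: Apply Bayes' theorem
P(A|B) = P(B|A) × P(A) / P(B)
       = 0.22767789 / 0.34429194
       = 0.6613


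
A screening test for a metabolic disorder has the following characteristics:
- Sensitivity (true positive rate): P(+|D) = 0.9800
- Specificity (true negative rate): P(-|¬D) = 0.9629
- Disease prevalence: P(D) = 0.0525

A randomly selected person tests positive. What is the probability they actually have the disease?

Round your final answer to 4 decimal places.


Let D = has disease, + = positive test

Given:
- P(D) = 0.0525 (prevalence)
- P(+|D) = 0.9800 (sensitivity)
- P(-|¬D) = 0.9629 (specificity)
- P(+|¬D) = 0.0371 (false positive rate = 1 - specificity)

Step 1: Find P(+)
P(+) = P(+|D)P(D) + P(+|¬D)P(¬D)
     = 0.9800 × 0.0525 + 0.0371 × 0.9475
     = 0.05145000 + 0.03515225
     = 0.08660225

Step 2: Apply Bayes' theorem for P(D|+)
P(D|+) = P(+|D)P(D) / P(+)
       = 0.05145000 / 0.08660225
       = 0.5941


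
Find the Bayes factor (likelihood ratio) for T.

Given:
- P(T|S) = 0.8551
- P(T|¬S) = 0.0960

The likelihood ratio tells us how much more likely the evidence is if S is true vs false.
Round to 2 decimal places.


Likelihood Ratio (LR) = P(T|S) / P(T|¬S)

LR = 0.8551 / 0.0960
   = 8.91

The evidence is 8.91 times more likely if S is true than if S is false.
Since LR > 1, the evidence supports S over ¬S.


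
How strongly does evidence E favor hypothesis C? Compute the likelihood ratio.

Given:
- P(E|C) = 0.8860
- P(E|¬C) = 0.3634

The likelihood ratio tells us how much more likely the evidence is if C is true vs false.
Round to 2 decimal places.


Likelihood Ratio (LR) = P(E|C) / P(E|¬C)

LR = 0.8860 / 0.3634
   = 2.44

The evidence is 2.44 times more likely if C is true than if C is false.
Since LR > 1, the evidence supports C over ¬C.


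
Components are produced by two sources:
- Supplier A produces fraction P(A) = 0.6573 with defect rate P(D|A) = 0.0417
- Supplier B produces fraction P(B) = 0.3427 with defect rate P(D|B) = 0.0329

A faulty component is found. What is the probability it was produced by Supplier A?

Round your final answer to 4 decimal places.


Let A = from Supplier A, D = faulty

Given:
- P(A) = 0.6573, P(B) = 0.3427
- P(D|A) = 0.0417, P(D|B) = 0.0329

Step 1: Find P(D)
P(D) = P(D|A)P(A) + P(D|B)P(B)
     = 0.0417 × 0.6573 + 0.0329 × 0.3427
     = 0.02740941 + 0.01127483
     = 0.03868424

Step 2: Apply Bayes' theorem
P(A|D) = P(D|A)P(A) / P(D)
       = 0.02740941 / 0.03868424
       = 0.7085


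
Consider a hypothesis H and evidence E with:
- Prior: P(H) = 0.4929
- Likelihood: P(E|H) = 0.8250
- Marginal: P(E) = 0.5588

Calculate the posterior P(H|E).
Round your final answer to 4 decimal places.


Using Bayes' theorem:

P(H|E) = P(E|H) × P(H) / P(E)
       = 0.8250 × 0.4929 / 0.5588
       = 0.40664250 / 0.5588
       = 0.7277

The evidence strengthens our belief in H.
Prior: 0.4929 → Posterior: 0.7277


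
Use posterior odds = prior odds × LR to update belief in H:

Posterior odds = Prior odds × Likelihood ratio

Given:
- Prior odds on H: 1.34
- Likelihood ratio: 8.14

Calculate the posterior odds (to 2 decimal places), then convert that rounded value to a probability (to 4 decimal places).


Step 1: Calculate posterior odds
Posterior odds = Prior odds × LR
               = 1.34 × 8.14
               = 10.91

Step 2: Convert to probability
P(H|E) = Posterior odds / (1 + Posterior odds)
       = 10.91 / (1 + 10.91)
       = 10.91 / 11.91
       = 0.9160

The evidence increased P(H) from 0.5726 to 0.9160.


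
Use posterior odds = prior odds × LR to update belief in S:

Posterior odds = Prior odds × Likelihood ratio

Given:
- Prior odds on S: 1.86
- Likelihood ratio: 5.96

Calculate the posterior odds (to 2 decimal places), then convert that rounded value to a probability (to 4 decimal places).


Step 1: Calculate posterior odds
Posterior odds = Prior odds × LR
               = 1.86 × 5.96
               = 11.09

Step 2: Convert to probability
P(S|E) = Posterior odds / (1 + Posterior odds)
       = 11.09 / (1 + 11.09)
       = 11.09 / 12.09
       = 0.9173

The evidence increased P(S) from 0.6503 to 0.9173.


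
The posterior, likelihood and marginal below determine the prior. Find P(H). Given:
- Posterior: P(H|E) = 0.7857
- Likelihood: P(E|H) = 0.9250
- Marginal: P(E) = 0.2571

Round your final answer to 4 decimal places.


From Bayes' theorem: P(H|E) = P(E|H) × P(H) / P(E)

Rearranging for P(H):
P(H) = P(H|E) × P(E) / P(E|H)
     = 0.7857 × 0.2571 / 0.9250
     = 0.20200347 / 0.9250
     = 0.2184


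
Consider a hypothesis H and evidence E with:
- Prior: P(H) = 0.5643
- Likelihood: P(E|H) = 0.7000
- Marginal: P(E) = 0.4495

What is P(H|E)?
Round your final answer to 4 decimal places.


Using Bayes' theorem:

P(H|E) = P(E|H) × P(H) / P(E)
       = 0.7000 × 0.5643 / 0.4495
       = 0.39501000 / 0.4495
       = 0.8788

The evidence strengthens our belief in H.
Prior: 0.5643 → Posterior: 0.8788


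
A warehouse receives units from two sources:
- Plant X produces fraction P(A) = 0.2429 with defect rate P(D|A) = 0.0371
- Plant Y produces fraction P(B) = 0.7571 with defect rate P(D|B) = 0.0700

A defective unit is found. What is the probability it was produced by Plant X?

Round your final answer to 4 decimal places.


Let A = from Plant X, D = defective

Given:
- P(A) = 0.2429, P(B) = 0.7571
- P(D|A) = 0.0371, P(D|B) = 0.0700

Step 1: Find P(D)
P(D) = P(D|A)P(A) + P(D|B)P(B)
     = 0.0371 × 0.2429 + 0.0700 × 0.7571
     = 0.00901159 + 0.05299700
     = 0.06200859

Step 2: Apply Bayes' theorem
P(A|D) = P(D|A)P(A) / P(D)
       = 0.00901159 / 0.06200859
       = 0.1453


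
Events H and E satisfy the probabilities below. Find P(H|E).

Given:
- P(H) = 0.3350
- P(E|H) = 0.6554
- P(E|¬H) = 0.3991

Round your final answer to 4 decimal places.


Bayes' theorem: P(H|E) = P(E|H) × P(H) / P(E)

Step 1: Calculate P(E) using law of total probability
P(E) = P(E|H)P(H) + P(E|¬H)P(¬H)
     = 0.6554 × 0.3350 + 0.3991 × 0.6650
     = 0.21955900 + 0.26540150
     = 0.48496050

Step 2: Apply Bayes' theorem
P(H|E) = P(E|H) × P(H) / P(E)
       = 0.21955900 / 0.48496050
       = 0.4527


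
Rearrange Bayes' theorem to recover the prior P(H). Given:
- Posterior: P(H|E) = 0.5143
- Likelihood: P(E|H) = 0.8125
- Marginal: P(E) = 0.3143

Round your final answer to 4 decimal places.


From Bayes' theorem: P(H|E) = P(E|H) × P(H) / P(E)

Rearranging for P(H):
P(H) = P(H|E) × P(E) / P(E|H)
     = 0.5143 × 0.3143 / 0.8125
     = 0.16164449 / 0.8125
     = 0.1989


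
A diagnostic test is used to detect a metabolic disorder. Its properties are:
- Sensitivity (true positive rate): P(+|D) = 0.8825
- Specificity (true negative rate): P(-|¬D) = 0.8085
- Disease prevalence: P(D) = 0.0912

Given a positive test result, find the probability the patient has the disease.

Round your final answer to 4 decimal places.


Let D = has disease, + = positive test

Given:
- P(D) = 0.0912 (prevalence)
- P(+|D) = 0.8825 (sensitivity)
- P(-|¬D) = 0.8085 (specificity)
- P(+|¬D) = 0.1915 (false positive rate = 1 - specificity)

Step 1: Find P(+)
P(+) = P(+|D)P(D) + P(+|¬D)P(¬D)
     = 0.8825 × 0.0912 + 0.1915 × 0.9088
     = 0.08048400 + 0.17403520
     = 0.25451920

Step 2: Apply Bayes' theorem for P(D|+)
P(D|+) = P(+|D)P(D) / P(+)
       = 0.08048400 / 0.25451920
       = 0.3162


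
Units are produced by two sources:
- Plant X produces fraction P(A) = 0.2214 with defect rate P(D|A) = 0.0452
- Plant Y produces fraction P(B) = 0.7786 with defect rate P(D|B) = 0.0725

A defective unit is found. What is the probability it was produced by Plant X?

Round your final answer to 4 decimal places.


Let A = from Plant X, D = defective

Given:
- P(A) = 0.2214, P(B) = 0.7786
- P(D|A) = 0.0452, P(D|B) = 0.0725

Step 1: Find P(D)
P(D) = P(D|A)P(A) + P(D|B)P(B)
     = 0.0452 × 0.2214 + 0.0725 × 0.7786
     = 0.01000728 + 0.05644850
     = 0.06645578

Step 2: Apply Bayes' theorem
P(A|D) = P(D|A)P(A) / P(D)
       = 0.01000728 / 0.06645578
       = 0.1506


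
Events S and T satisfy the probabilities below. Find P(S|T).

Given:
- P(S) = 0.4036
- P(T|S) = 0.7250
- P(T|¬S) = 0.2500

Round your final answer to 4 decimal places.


Bayes' theorem: P(S|T) = P(T|S) × P(S) / P(T)

Step 1: Calculate P(T) using law of total probability
P(T) = P(T|S)P(S) + P(T|¬S)P(¬S)
     = 0.7250 × 0.4036 + 0.2500 × 0.5964
     = 0.29261000 + 0.14910000
     = 0.44171000

Step 2: Apply Bayes' theorem
P(S|T) = P(T|S) × P(S) / P(T)
       = 0.29261000 / 0.44171000
       = 0.6624


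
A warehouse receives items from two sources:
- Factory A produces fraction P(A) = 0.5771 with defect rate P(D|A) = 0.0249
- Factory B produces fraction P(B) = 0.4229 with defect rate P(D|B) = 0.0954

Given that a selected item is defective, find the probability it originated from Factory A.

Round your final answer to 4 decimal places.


Let A = from Factory A, D = defective

Given:
- P(A) = 0.5771, P(B) = 0.4229
- P(D|A) = 0.0249, P(D|B) = 0.0954

Step 1: Find P(D)
P(D) = P(D|A)P(A) + P(D|B)P(B)
     = 0.0249 × 0.5771 + 0.0954 × 0.4229
     = 0.01436979 + 0.04034466
     = 0.05471445

Step 2: Apply Bayes' theorem
P(A|D) = P(D|A)P(A) / P(D)
       = 0.01436979 / 0.05471445
       = 0.2626


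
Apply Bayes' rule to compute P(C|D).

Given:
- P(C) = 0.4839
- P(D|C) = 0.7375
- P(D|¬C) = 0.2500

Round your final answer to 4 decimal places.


Bayes' theorem: P(C|D) = P(D|C) × P(C) / P(D)

Step 1: Calculate P(D) using law of total probability
P(D) = P(D|C)P(C) + P(D|¬C)P(¬C)
     = 0.7375 × 0.4839 + 0.2500 × 0.5161
     = 0.35687625 + 0.12902500
     = 0.48590125

Step 2: Apply Bayes' theorem
P(C|D) = P(D|C) × P(C) / P(D)
       = 0.35687625 / 0.48590125
       = 0.7345


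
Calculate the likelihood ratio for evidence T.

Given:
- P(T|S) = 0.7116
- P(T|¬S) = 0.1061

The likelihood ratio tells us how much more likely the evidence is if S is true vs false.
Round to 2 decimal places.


Likelihood Ratio (LR) = P(T|S) / P(T|¬S)

LR = 0.7116 / 0.1061
   = 6.71

The evidence is 6.71 times more likely if S is true than if S is false.
Since LR > 1, the evidence supports S over ¬S.


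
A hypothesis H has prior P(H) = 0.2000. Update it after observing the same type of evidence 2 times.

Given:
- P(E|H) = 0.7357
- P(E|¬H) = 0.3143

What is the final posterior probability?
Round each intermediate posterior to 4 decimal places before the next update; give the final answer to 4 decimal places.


Sequential Bayesian updating:

Initial prior: P(H) = 0.2000

Update 1:
  P(E) = 0.7357 × 0.2000 + 0.3143 × 0.8000 = 0.14714000 + 0.25144000 = 0.39858000
  P(H|E) = 0.14714000 / 0.39858000 = 0.3692

Update 2:
  P(E) = 0.7357 × 0.3692 + 0.3143 × 0.6308 = 0.27162044 + 0.19826044 = 0.46988088
  P(H|E) = 0.27162044 / 0.46988088 = 0.5781

Final posterior: 0.5781
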